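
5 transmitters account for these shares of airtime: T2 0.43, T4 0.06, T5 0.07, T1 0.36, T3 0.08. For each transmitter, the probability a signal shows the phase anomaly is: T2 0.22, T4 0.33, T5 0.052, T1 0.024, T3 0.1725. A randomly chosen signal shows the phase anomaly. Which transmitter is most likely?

Unnormalized posteriors (prior × likelihood):
  T2: 0.43 × 0.22 = 0.0946
  T4: 0.06 × 0.33 = 0.0198
  T5: 0.07 × 0.052 = 0.00364
  T1: 0.36 × 0.024 = 0.00864
  T3: 0.08 × 0.1725 = 0.0138
Sum = 0.14048.
Largest term belongs to T2, so T2 is most probable.

T2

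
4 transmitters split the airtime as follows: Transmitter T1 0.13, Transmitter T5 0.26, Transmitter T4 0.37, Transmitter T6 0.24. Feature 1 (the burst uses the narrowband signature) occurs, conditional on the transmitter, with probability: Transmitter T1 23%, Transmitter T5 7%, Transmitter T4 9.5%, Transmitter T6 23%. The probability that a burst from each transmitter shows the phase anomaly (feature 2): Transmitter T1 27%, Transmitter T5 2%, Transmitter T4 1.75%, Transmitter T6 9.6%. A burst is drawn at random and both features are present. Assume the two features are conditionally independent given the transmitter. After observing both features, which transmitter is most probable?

Transmitter T1

Unnormalized posteriors (prior × likelihood):
  Transmitter T1: 0.13 × 0.23 × 0.27 = 0.008073
  Transmitter T5: 0.26 × 0.07 × 0.02 = 0.000364
  Transmitter T4: 0.37 × 0.095 × 0.0175 = 0.000615125
  Transmitter T6: 0.24 × 0.23 × 0.096 = 0.0052992
Sum = 0.014351325.
Largest term belongs to Transmitter T1, so Transmitter T1 is most probable.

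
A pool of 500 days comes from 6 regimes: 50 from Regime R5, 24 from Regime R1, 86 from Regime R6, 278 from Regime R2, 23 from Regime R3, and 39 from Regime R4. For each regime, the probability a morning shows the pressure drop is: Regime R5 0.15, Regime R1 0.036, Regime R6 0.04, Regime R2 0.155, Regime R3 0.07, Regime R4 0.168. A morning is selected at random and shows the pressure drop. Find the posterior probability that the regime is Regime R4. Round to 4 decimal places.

0.1039

Prior × likelihood for each hypothesis:
  Regime R5: 0.1 × 0.15 = 0.015
  Regime R1: 0.048 × 0.036 = 0.001728
  Regime R6: 0.172 × 0.04 = 0.00688
  Regime R2: 0.556 × 0.155 = 0.08618
  Regime R3: 0.046 × 0.07 = 0.00322
  Regime R4: 0.078 × 0.168 = 0.013104
Normalizing constant = 0.126112.
P(Regime R4 | evidence) = 0.013104 / 0.126112 ≈ 0.1039.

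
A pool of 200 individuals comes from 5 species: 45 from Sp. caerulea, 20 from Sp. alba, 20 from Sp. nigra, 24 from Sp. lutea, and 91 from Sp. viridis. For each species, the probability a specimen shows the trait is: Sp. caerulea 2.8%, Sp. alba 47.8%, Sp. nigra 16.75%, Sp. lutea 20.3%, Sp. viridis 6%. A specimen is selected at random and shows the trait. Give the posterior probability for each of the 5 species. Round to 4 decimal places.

Compute prior × likelihood for every hypothesis:
  Sp. caerulea: 0.225 × 0.028 = 0.0063
  Sp. alba: 0.1 × 0.478 = 0.0478
  Sp. nigra: 0.1 × 0.1675 = 0.01675
  Sp. lutea: 0.12 × 0.203 = 0.02436
  Sp. viridis: 0.455 × 0.06 = 0.0273
Normalizing constant = 0.12251.
P(Sp. caerulea | trait) = 0.0063/0.12251 ≈ 0.0514
P(Sp. alba | trait) = 0.0478/0.12251 ≈ 0.3902
P(Sp. nigra | trait) = 0.01675/0.12251 ≈ 0.1367
P(Sp. lutea | trait) = 0.02436/0.12251 ≈ 0.1988
P(Sp. viridis | trait) = 0.0273/0.12251 ≈ 0.2228
(Check: 0.0514+0.3902+0.1367+0.1988+0.2228 = 0.9999.)

Sp. caerulea 0.0514, Sp. alba 0.3902, Sp. nigra 0.1367, Sp. lutea 0.1988, Sp. viridis 0.2228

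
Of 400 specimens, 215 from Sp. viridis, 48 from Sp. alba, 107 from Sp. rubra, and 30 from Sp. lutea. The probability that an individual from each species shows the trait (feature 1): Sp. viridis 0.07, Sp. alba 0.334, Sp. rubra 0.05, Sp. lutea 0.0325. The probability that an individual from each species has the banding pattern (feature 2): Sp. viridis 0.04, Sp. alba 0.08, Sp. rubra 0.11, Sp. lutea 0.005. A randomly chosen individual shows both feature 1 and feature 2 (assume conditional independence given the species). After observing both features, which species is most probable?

Sp. alba

By Bayes' rule, posterior ∝ prior × likelihood:
  Sp. viridis: 0.5375 × 0.07 × 0.04 = 0.001505
  Sp. alba: 0.12 × 0.334 × 0.08 = 0.0032064
  Sp. rubra: 0.2675 × 0.05 × 0.11 = 0.00147125
  Sp. lutea: 0.075 × 0.0325 × 0.005 = 0.0000121875
Total = 0.0061948375.
Largest term belongs to Sp. alba, so Sp. alba is most probable.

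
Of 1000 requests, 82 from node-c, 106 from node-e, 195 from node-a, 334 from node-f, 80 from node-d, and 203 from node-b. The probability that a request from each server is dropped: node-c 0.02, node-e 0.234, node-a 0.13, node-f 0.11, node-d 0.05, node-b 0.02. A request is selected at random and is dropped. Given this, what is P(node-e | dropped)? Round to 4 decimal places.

Unnormalized posteriors (prior × likelihood):
  node-c: 0.082 × 0.02 = 0.00164
  node-e: 0.106 × 0.234 = 0.024804
  node-a: 0.195 × 0.13 = 0.02535
  node-f: 0.334 × 0.11 = 0.03674
  node-d: 0.08 × 0.05 = 0.004
  node-b: 0.203 × 0.02 = 0.00406
Sum = 0.096594.
P(node-e | evidence) = 0.024804 / 0.096594 ≈ 0.2568.

0.2568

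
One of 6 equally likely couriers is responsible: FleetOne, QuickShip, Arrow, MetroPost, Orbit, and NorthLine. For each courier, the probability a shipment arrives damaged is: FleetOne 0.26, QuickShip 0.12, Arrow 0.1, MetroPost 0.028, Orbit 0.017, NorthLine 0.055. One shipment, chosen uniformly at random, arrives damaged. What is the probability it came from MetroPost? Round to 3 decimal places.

0.048

With a uniform prior (1/6 each), posterior ∝ likelihood:
  FleetOne: 0.26
  QuickShip: 0.12
  Arrow: 0.1
  MetroPost: 0.028
  Orbit: 0.017
  NorthLine: 0.055
Total = 0.58.
P(MetroPost | evidence) = 0.028 / 0.58 ≈ 0.048.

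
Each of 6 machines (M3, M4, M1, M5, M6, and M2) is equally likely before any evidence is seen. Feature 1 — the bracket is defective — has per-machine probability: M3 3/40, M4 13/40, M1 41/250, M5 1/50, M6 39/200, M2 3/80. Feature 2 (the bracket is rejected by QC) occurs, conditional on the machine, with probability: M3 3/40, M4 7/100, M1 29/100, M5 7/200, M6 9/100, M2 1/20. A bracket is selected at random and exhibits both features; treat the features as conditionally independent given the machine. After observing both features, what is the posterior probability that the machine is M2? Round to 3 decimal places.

Since the prior is uniform, the posterior is proportional to the likelihood:
  M3: 0.075 × 0.075 = 0.005625
  M4: 0.325 × 0.07 = 0.02275
  M1: 0.164 × 0.29 = 0.04756
  M5: 0.02 × 0.035 = 0.0007
  M6: 0.195 × 0.09 = 0.01755
  M2: 0.0375 × 0.05 = 0.001875
Normalizing constant = 0.09606.
P(M2 | evidence) = 0.001875 / 0.09606 ≈ 0.020.

0.020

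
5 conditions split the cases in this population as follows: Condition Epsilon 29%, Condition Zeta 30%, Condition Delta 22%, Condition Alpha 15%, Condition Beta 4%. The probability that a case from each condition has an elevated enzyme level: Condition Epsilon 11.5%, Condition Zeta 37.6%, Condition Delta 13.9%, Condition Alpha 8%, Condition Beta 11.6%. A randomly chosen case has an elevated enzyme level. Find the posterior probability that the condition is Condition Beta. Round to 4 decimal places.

Compute prior × likelihood for every hypothesis:
  Condition Epsilon: 0.29 × 0.115 = 0.03335
  Condition Zeta: 0.3 × 0.376 = 0.1128
  Condition Delta: 0.22 × 0.139 = 0.03058
  Condition Alpha: 0.15 × 0.08 = 0.012
  Condition Beta: 0.04 × 0.116 = 0.00464
Sum = 0.19337.
P(Condition Beta | evidence) = 0.00464 / 0.19337 ≈ 0.0240.

0.0240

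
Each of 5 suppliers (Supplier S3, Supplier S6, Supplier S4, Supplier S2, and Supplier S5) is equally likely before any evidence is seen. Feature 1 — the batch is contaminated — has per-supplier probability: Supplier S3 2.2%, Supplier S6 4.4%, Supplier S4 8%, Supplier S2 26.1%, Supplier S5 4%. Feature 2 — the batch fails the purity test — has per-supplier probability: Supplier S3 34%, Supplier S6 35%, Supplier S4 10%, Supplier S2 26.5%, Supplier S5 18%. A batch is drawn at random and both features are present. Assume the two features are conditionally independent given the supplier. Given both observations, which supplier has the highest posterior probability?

Since the prior is uniform, the posterior is proportional to the likelihood:
  Supplier S3: 0.022 × 0.34 = 0.00748
  Supplier S6: 0.044 × 0.35 = 0.0154
  Supplier S4: 0.08 × 0.1 = 0.008
  Supplier S2: 0.261 × 0.265 = 0.069165
  Supplier S5: 0.04 × 0.18 = 0.0072
Sum = 0.107245.
Largest term belongs to Supplier S2, so Supplier S2 is most probable.

Supplier S2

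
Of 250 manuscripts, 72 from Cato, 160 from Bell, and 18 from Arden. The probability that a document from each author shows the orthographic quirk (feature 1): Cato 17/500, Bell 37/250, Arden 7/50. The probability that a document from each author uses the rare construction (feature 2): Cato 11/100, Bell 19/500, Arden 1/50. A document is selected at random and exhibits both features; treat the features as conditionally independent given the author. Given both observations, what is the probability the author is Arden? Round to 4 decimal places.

By Bayes' rule, posterior ∝ prior × likelihood:
  Cato: 0.288 × 0.034 × 0.11 = 0.00107712
  Bell: 0.64 × 0.148 × 0.038 = 0.00359936
  Arden: 0.072 × 0.14 × 0.02 = 0.0002016
Normalizing constant = 0.00487808.
P(Arden | evidence) = 0.0002016 / 0.00487808 ≈ 0.0413.

0.0413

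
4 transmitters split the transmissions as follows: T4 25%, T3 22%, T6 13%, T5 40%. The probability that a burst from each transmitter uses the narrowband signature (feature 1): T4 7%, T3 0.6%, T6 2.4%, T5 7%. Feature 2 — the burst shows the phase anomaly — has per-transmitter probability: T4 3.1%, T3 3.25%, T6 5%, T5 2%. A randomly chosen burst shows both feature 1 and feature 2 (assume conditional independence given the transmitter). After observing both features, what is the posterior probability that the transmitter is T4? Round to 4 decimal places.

0.4169

By Bayes' rule, posterior ∝ prior × likelihood:
  T4: 0.25 × 0.07 × 0.031 = 0.0005425
  T3: 0.22 × 0.006 × 0.0325 = 0.0000429
  T6: 0.13 × 0.024 × 0.05 = 0.000156
  T5: 0.4 × 0.07 × 0.02 = 0.00056
Total = 0.0013014.
P(T4 | evidence) = 0.0005425 / 0.0013014 ≈ 0.4169.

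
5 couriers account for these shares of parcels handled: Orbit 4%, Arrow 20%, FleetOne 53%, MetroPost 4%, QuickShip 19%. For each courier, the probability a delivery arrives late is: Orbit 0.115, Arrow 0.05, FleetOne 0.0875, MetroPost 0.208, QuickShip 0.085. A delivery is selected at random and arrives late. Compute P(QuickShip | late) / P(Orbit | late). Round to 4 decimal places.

Compute prior × likelihood for every hypothesis:
  Orbit: 0.04 × 0.115 = 0.0046
  Arrow: 0.2 × 0.05 = 0.01
  FleetOne: 0.53 × 0.0875 = 0.046375
  MetroPost: 0.04 × 0.208 = 0.00832
  QuickShip: 0.19 × 0.085 = 0.01615
Sum = 0.085445.
The ratio is 0.01615 / 0.0046 (the normalizer cancels) = 3.5109.

3.5109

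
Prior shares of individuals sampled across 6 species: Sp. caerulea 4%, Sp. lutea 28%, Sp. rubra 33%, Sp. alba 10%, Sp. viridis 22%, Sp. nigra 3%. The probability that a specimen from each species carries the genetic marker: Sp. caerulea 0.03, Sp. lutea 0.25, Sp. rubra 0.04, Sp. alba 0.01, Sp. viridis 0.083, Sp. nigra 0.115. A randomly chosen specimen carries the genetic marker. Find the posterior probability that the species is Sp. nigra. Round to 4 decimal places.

Prior × likelihood for each hypothesis:
  Sp. caerulea: 0.04 × 0.03 = 0.0012
  Sp. lutea: 0.28 × 0.25 = 0.07
  Sp. rubra: 0.33 × 0.04 = 0.0132
  Sp. alba: 0.1 × 0.01 = 0.001
  Sp. viridis: 0.22 × 0.083 = 0.01826
  Sp. nigra: 0.03 × 0.115 = 0.00345
Normalizing constant = 0.10711.
P(Sp. nigra | evidence) = 0.00345 / 0.10711 ≈ 0.0322.

0.0322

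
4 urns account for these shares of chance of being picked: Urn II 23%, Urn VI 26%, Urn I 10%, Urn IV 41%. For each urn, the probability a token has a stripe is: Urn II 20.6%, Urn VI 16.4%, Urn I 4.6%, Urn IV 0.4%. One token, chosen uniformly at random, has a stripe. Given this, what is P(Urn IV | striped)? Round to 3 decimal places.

Unnormalized posteriors (prior × likelihood):
  Urn II: 0.23 × 0.206 = 0.04738
  Urn VI: 0.26 × 0.164 = 0.04264
  Urn I: 0.1 × 0.046 = 0.0046
  Urn IV: 0.41 × 0.004 = 0.00164
Normalizing constant = 0.09626.
P(Urn IV | evidence) = 0.00164 / 0.09626 ≈ 0.017.

0.017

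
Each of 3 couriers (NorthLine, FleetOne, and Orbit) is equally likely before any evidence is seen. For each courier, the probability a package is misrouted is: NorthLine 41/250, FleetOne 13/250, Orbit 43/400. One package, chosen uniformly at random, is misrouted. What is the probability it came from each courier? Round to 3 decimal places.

Since the prior is uniform, the posterior is proportional to the likelihood:
  NorthLine: 0.164
  FleetOne: 0.052
  Orbit: 0.1075
Normalizing constant = 0.3235.
P(NorthLine | misrouted) = 0.164/0.3235 ≈ 0.507
P(FleetOne | misrouted) = 0.052/0.3235 ≈ 0.161
P(Orbit | misrouted) = 0.1075/0.3235 ≈ 0.332

NorthLine 0.507, FleetOne 0.161, Orbit 0.332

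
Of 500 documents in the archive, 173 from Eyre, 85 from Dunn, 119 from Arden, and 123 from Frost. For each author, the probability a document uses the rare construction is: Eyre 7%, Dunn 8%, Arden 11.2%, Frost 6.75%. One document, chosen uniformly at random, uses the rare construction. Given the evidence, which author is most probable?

Prior × likelihood for each hypothesis:
  Eyre: 0.346 × 0.07 = 0.02422
  Dunn: 0.17 × 0.08 = 0.0136
  Arden: 0.238 × 0.112 = 0.026656
  Frost: 0.246 × 0.0675 = 0.016605
Normalizing constant = 0.081081.
Largest term belongs to Arden, so Arden is most probable.

Arden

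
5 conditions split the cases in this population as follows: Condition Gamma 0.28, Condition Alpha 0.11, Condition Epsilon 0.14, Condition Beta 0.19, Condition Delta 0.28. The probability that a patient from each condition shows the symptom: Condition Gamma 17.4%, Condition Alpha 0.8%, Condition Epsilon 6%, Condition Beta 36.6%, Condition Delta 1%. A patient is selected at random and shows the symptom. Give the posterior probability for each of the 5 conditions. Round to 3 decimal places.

Unnormalized posteriors (prior × likelihood):
  Condition Gamma: 0.28 × 0.174 = 0.04872
  Condition Alpha: 0.11 × 0.008 = 0.00088
  Condition Epsilon: 0.14 × 0.06 = 0.0084
  Condition Beta: 0.19 × 0.366 = 0.06954
  Condition Delta: 0.28 × 0.01 = 0.0028
Normalizing constant = 0.13034.
P(Condition Gamma | symptomatic) = 0.04872/0.13034 ≈ 0.374
P(Condition Alpha | symptomatic) = 0.00088/0.13034 ≈ 0.007
P(Condition Epsilon | symptomatic) = 0.0084/0.13034 ≈ 0.064
P(Condition Beta | symptomatic) = 0.06954/0.13034 ≈ 0.534
P(Condition Delta | symptomatic) = 0.0028/0.13034 ≈ 0.021

Condition Gamma 0.374, Condition Alpha 0.007, Condition Epsilon 0.064, Condition Beta 0.534, Condition Delta 0.021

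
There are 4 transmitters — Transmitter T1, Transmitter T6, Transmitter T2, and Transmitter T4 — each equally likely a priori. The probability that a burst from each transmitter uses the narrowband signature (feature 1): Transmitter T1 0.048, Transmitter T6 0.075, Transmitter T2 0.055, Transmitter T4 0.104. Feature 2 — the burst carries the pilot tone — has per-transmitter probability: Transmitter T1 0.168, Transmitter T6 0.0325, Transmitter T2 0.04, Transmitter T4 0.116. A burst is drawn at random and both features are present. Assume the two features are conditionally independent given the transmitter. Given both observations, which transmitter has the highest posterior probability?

Since the prior is uniform, the posterior is proportional to the likelihood:
  Transmitter T1: 0.048 × 0.168 = 0.008064
  Transmitter T6: 0.075 × 0.0325 = 0.0024375
  Transmitter T2: 0.055 × 0.04 = 0.0022
  Transmitter T4: 0.104 × 0.116 = 0.012064
Sum = 0.0247655.
Largest term belongs to Transmitter T4, so Transmitter T4 is most probable.

Transmitter T4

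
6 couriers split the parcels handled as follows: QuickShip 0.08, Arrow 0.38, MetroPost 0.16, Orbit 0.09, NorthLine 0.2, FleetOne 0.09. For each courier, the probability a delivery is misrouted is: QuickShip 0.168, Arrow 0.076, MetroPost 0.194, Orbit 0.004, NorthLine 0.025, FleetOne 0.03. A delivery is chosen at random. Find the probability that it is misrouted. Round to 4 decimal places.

0.0814

Prior × likelihood for each hypothesis:
  QuickShip: 0.08 × 0.168 = 0.01344
  Arrow: 0.38 × 0.076 = 0.02888
  MetroPost: 0.16 × 0.194 = 0.03104
  Orbit: 0.09 × 0.004 = 0.00036
  NorthLine: 0.2 × 0.025 = 0.005
  FleetOne: 0.09 × 0.03 = 0.0027
P(misrouted) = 0.01344 + 0.02888 + 0.03104 + 0.00036 + 0.005 + 0.0027 = 0.08142 → 0.0814.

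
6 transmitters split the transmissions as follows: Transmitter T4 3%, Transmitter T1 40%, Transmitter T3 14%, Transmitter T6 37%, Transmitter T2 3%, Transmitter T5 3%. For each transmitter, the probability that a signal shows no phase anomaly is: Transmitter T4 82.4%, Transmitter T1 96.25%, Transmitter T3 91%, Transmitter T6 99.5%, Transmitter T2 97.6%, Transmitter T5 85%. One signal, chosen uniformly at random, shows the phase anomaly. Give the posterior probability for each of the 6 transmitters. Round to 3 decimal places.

Taking complements, P(anomaly | each) = Transmitter T4 0.176, Transmitter T1 0.0375, Transmitter T3 0.09, Transmitter T6 0.005, Transmitter T2 0.024, Transmitter T5 0.15.
Compute prior × likelihood for every hypothesis:
  Transmitter T4: 0.03 × 0.176 = 0.00528
  Transmitter T1: 0.4 × 0.0375 = 0.015
  Transmitter T3: 0.14 × 0.09 = 0.0126
  Transmitter T6: 0.37 × 0.005 = 0.00185
  Transmitter T2: 0.03 × 0.024 = 0.00072
  Transmitter T5: 0.03 × 0.15 = 0.0045
Sum = 0.03995.
P(Transmitter T4 | anomaly) = 0.00528/0.03995 ≈ 0.132
P(Transmitter T1 | anomaly) = 0.015/0.03995 ≈ 0.375
P(Transmitter T3 | anomaly) = 0.0126/0.03995 ≈ 0.315
P(Transmitter T6 | anomaly) = 0.00185/0.03995 ≈ 0.046
P(Transmitter T2 | anomaly) = 0.00072/0.03995 ≈ 0.018
P(Transmitter T5 | anomaly) = 0.0045/0.03995 ≈ 0.113

Transmitter T4 0.132, Transmitter T1 0.375, Transmitter T3 0.315, Transmitter T6 0.046, Transmitter T2 0.018, Transmitter T5 0.113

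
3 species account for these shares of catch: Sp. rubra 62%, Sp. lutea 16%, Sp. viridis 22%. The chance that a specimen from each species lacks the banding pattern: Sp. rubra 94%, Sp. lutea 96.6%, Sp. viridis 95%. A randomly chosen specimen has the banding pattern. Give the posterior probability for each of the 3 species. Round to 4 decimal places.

Sp. rubra 0.6935, Sp. lutea 0.1014, Sp. viridis 0.2051

Taking complements, P(banded | each) = Sp. rubra 0.06, Sp. lutea 0.034, Sp. viridis 0.05.
Prior × likelihood for each hypothesis:
  Sp. rubra: 0.62 × 0.06 = 0.0372
  Sp. lutea: 0.16 × 0.034 = 0.00544
  Sp. viridis: 0.22 × 0.05 = 0.011
Total = 0.05364.
P(Sp. rubra | banded) = 0.0372/0.05364 ≈ 0.6935
P(Sp. lutea | banded) = 0.00544/0.05364 ≈ 0.1014
P(Sp. viridis | banded) = 0.011/0.05364 ≈ 0.2051
(Check: 0.6935+0.1014+0.2051 = 1.0000.)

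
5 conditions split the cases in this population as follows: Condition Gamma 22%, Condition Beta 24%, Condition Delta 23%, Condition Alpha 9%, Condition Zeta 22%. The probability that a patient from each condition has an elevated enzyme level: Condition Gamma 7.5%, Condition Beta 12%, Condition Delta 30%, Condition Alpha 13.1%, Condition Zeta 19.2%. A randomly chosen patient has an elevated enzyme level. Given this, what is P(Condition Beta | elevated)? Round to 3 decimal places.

0.171

Prior × likelihood for each hypothesis:
  Condition Gamma: 0.22 × 0.075 = 0.0165
  Condition Beta: 0.24 × 0.12 = 0.0288
  Condition Delta: 0.23 × 0.3 = 0.069
  Condition Alpha: 0.09 × 0.131 = 0.01179
  Condition Zeta: 0.22 × 0.192 = 0.04224
Normalizing constant = 0.16833.
P(Condition Beta | evidence) = 0.0288 / 0.16833 ≈ 0.171.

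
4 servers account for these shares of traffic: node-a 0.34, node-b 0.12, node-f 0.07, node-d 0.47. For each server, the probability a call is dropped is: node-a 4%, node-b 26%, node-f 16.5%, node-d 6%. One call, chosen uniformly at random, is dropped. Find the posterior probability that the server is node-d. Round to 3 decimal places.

Prior × likelihood for each hypothesis:
  node-a: 0.34 × 0.04 = 0.0136
  node-b: 0.12 × 0.26 = 0.0312
  node-f: 0.07 × 0.165 = 0.01155
  node-d: 0.47 × 0.06 = 0.0282
Sum = 0.08455.
P(node-d | evidence) = 0.0282 / 0.08455 ≈ 0.334.

0.334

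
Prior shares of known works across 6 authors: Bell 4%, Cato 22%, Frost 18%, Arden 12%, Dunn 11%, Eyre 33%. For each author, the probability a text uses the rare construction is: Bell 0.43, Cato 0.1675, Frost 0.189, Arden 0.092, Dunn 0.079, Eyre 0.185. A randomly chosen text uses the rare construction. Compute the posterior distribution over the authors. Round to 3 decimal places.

By Bayes' rule, posterior ∝ prior × likelihood:
  Bell: 0.04 × 0.43 = 0.0172
  Cato: 0.22 × 0.1675 = 0.03685
  Frost: 0.18 × 0.189 = 0.03402
  Arden: 0.12 × 0.092 = 0.01104
  Dunn: 0.11 × 0.079 = 0.00869
  Eyre: 0.33 × 0.185 = 0.06105
Sum = 0.16885.
P(Bell | rare-form) = 0.0172/0.16885 ≈ 0.102
P(Cato | rare-form) = 0.03685/0.16885 ≈ 0.218
P(Frost | rare-form) = 0.03402/0.16885 ≈ 0.201
P(Arden | rare-form) = 0.01104/0.16885 ≈ 0.065
P(Dunn | rare-form) = 0.00869/0.16885 ≈ 0.051
P(Eyre | rare-form) = 0.06105/0.16885 ≈ 0.362

Bell 0.102, Cato 0.218, Frost 0.201, Arden 0.065, Dunn 0.051, Eyre 0.362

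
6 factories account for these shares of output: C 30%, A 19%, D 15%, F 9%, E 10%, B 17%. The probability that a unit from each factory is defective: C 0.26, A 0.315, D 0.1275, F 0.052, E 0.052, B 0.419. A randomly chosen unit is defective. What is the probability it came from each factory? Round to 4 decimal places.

Compute prior × likelihood for every hypothesis:
  C: 0.3 × 0.26 = 0.078
  A: 0.19 × 0.315 = 0.05985
  D: 0.15 × 0.1275 = 0.019125
  F: 0.09 × 0.052 = 0.00468
  E: 0.1 × 0.052 = 0.0052
  B: 0.17 × 0.419 = 0.07123
Sum = 0.238085.
P(C | defective) = 0.078/0.238085 ≈ 0.3276
P(A | defective) = 0.05985/0.238085 ≈ 0.2514
P(D | defective) = 0.019125/0.238085 ≈ 0.0803
P(F | defective) = 0.00468/0.238085 ≈ 0.0197
P(E | defective) = 0.0052/0.238085 ≈ 0.0218
P(B | defective) = 0.07123/0.238085 ≈ 0.2992

C 0.3276, A 0.2514, D 0.0803, F 0.0197, E 0.0218, B 0.2992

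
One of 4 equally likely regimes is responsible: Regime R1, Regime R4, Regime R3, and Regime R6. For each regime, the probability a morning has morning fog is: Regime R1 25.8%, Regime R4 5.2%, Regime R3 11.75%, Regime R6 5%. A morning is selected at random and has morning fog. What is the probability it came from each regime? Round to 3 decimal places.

With a uniform prior (1/4 each), posterior ∝ likelihood:
  Regime R1: 0.258
  Regime R4: 0.052
  Regime R3: 0.1175
  Regime R6: 0.05
Sum = 0.4775.
P(Regime R1 | fog) = 0.258/0.4775 ≈ 0.540
P(Regime R4 | fog) = 0.052/0.4775 ≈ 0.109
P(Regime R3 | fog) = 0.1175/0.4775 ≈ 0.246
P(Regime R6 | fog) = 0.05/0.4775 ≈ 0.105

Regime R1 0.540, Regime R4 0.109, Regime R3 0.246, Regime R6 0.105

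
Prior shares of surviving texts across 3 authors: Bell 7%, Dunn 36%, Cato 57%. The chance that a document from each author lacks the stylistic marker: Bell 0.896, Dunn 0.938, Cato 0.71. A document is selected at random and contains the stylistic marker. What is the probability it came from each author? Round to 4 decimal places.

Taking complements, P(marker | each) = Bell 0.104, Dunn 0.062, Cato 0.29.
Prior × likelihood for each hypothesis:
  Bell: 0.07 × 0.104 = 0.00728
  Dunn: 0.36 × 0.062 = 0.02232
  Cato: 0.57 × 0.29 = 0.1653
Total = 0.1949.
P(Bell | marker) = 0.00728/0.1949 ≈ 0.0374
P(Dunn | marker) = 0.02232/0.1949 ≈ 0.1145
P(Cato | marker) = 0.1653/0.1949 ≈ 0.8481

Bell 0.0374, Dunn 0.1145, Cato 0.8481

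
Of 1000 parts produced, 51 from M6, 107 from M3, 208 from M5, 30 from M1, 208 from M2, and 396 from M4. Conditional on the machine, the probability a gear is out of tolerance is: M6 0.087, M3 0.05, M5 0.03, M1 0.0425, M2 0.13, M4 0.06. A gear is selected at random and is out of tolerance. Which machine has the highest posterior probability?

Unnormalized posteriors (prior × likelihood):
  M6: 0.051 × 0.087 = 0.004437
  M3: 0.107 × 0.05 = 0.00535
  M5: 0.208 × 0.03 = 0.00624
  M1: 0.03 × 0.0425 = 0.001275
  M2: 0.208 × 0.13 = 0.02704
  M4: 0.396 × 0.06 = 0.02376
Sum = 0.068102.
Largest term belongs to M2, so M2 is most probable.

M2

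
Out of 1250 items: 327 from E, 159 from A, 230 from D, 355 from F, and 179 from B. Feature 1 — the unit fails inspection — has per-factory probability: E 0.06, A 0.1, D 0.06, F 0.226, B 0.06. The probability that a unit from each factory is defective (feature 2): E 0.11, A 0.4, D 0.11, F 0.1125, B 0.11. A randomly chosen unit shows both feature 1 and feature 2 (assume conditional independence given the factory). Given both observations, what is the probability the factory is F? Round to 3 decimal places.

Compute prior × likelihood for every hypothesis:
  E: 0.2616 × 0.06 × 0.11 = 0.00172656
  A: 0.1272 × 0.1 × 0.4 = 0.005088
  D: 0.184 × 0.06 × 0.11 = 0.0012144
  F: 0.284 × 0.226 × 0.1125 = 0.0072207
  B: 0.1432 × 0.06 × 0.11 = 0.00094512
Normalizing constant = 0.01619478.
P(F | evidence) = 0.0072207 / 0.01619478 ≈ 0.446.

0.446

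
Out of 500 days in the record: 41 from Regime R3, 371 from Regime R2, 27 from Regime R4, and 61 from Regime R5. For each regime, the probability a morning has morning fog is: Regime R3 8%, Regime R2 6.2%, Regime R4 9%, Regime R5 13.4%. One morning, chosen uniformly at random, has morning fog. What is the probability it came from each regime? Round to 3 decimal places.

Regime R3 0.089, Regime R2 0.624, Regime R4 0.066, Regime R5 0.222

Prior × likelihood for each hypothesis:
  Regime R3: 0.082 × 0.08 = 0.00656
  Regime R2: 0.742 × 0.062 = 0.046004
  Regime R4: 0.054 × 0.09 = 0.00486
  Regime R5: 0.122 × 0.134 = 0.016348
Normalizing constant = 0.073772.
P(Regime R3 | fog) = 0.00656/0.073772 ≈ 0.089
P(Regime R2 | fog) = 0.046004/0.073772 ≈ 0.624
P(Regime R4 | fog) = 0.00486/0.073772 ≈ 0.066
P(Regime R5 | fog) = 0.016348/0.073772 ≈ 0.222
(Check: 0.089+0.624+0.066+0.222 = 1.001.)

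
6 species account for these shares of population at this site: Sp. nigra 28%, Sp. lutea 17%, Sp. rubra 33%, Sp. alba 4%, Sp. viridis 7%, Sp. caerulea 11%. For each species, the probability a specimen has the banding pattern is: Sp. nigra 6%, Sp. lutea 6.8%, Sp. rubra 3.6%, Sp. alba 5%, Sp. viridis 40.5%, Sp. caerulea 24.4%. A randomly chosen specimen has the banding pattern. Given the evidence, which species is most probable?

Sp. viridis

Unnormalized posteriors (prior × likelihood):
  Sp. nigra: 0.28 × 0.06 = 0.0168
  Sp. lutea: 0.17 × 0.068 = 0.01156
  Sp. rubra: 0.33 × 0.036 = 0.01188
  Sp. alba: 0.04 × 0.05 = 0.002
  Sp. viridis: 0.07 × 0.405 = 0.02835
  Sp. caerulea: 0.11 × 0.244 = 0.02684
Normalizing constant = 0.09743.
Largest term belongs to Sp. viridis, so Sp. viridis is most probable.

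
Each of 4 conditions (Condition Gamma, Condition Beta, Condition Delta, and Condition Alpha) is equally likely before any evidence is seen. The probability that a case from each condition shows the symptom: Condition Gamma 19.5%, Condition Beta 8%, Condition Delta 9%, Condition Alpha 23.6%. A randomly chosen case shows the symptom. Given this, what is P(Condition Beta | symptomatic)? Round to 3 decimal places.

With a uniform prior (1/4 each), posterior ∝ likelihood:
  Condition Gamma: 0.195
  Condition Beta: 0.08
  Condition Delta: 0.09
  Condition Alpha: 0.236
Normalizing constant = 0.601.
P(Condition Beta | evidence) = 0.08 / 0.601 ≈ 0.133.

0.133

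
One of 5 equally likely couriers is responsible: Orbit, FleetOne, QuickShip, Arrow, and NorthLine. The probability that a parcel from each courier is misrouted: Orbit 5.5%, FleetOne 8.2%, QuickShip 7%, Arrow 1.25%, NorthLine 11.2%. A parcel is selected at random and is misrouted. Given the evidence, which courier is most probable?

NorthLine

Since the prior is uniform, the posterior is proportional to the likelihood:
  Orbit: 0.055
  FleetOne: 0.082
  QuickShip: 0.07
  Arrow: 0.0125
  NorthLine: 0.112
Normalizing constant = 0.3315.
Largest term belongs to NorthLine, so NorthLine is most probable.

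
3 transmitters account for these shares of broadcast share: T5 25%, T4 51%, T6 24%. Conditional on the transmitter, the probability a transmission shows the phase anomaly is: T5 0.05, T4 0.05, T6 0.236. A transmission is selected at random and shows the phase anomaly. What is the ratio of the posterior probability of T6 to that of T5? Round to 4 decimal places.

Unnormalized posteriors (prior × likelihood):
  T5: 0.25 × 0.05 = 0.0125
  T4: 0.51 × 0.05 = 0.0255
  T6: 0.24 × 0.236 = 0.05664
Sum = 0.09464.
The ratio is 0.05664 / 0.0125 (the normalizer cancels) = 4.5312.

4.5312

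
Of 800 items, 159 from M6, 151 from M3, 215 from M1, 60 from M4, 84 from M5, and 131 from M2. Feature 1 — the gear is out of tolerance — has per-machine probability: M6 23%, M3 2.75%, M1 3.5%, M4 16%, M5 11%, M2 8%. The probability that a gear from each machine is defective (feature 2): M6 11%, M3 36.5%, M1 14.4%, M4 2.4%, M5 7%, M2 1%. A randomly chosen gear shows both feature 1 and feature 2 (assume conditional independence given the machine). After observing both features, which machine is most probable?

M6

Compute prior × likelihood for every hypothesis:
  M6: 0.19875 × 0.23 × 0.11 = 0.005028375
  M3: 0.18875 × 0.0275 × 0.365 = 0.001894578125
  M1: 0.26875 × 0.035 × 0.144 = 0.0013545
  M4: 0.075 × 0.16 × 0.024 = 0.000288
  M5: 0.105 × 0.11 × 0.07 = 0.0008085
  M2: 0.16375 × 0.08 × 0.01 = 0.000131
Sum = 0.009504953125.
Largest term belongs to M6, so M6 is most probable.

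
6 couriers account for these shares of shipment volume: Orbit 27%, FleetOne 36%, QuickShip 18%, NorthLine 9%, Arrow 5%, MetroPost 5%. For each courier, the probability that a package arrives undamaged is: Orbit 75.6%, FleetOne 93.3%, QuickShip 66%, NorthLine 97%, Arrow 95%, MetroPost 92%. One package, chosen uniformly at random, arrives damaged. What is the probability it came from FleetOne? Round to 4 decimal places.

Taking complements, P(damaged | each) = Orbit 0.244, FleetOne 0.067, QuickShip 0.34, NorthLine 0.03, Arrow 0.05, MetroPost 0.08.
Prior × likelihood for each hypothesis:
  Orbit: 0.27 × 0.244 = 0.06588
  FleetOne: 0.36 × 0.067 = 0.02412
  QuickShip: 0.18 × 0.34 = 0.0612
  NorthLine: 0.09 × 0.03 = 0.0027
  Arrow: 0.05 × 0.05 = 0.0025
  MetroPost: 0.05 × 0.08 = 0.004
Sum = 0.1604.
P(FleetOne | evidence) = 0.02412 / 0.1604 ≈ 0.1504.

0.1504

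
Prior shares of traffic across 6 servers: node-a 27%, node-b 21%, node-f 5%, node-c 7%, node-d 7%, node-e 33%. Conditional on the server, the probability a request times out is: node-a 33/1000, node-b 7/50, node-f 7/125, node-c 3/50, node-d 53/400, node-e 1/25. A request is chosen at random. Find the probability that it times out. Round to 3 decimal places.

0.068

Unnormalized posteriors (prior × likelihood):
  node-a: 0.27 × 0.033 = 0.00891
  node-b: 0.21 × 0.14 = 0.0294
  node-f: 0.05 × 0.056 = 0.0028
  node-c: 0.07 × 0.06 = 0.0042
  node-d: 0.07 × 0.1325 = 0.009275
  node-e: 0.33 × 0.04 = 0.0132
P(timeout) = 0.00891 + 0.0294 + 0.0028 + 0.0042 + 0.009275 + 0.0132 = 0.067785 → 0.068.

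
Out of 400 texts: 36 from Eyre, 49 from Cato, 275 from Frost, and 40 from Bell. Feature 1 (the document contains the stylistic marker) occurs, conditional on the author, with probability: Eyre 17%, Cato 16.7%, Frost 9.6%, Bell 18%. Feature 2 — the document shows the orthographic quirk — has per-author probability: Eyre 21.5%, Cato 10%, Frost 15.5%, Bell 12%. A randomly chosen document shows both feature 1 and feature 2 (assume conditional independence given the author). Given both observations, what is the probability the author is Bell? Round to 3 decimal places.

Compute prior × likelihood for every hypothesis:
  Eyre: 0.09 × 0.17 × 0.215 = 0.0032895
  Cato: 0.1225 × 0.167 × 0.1 = 0.00204575
  Frost: 0.6875 × 0.096 × 0.155 = 0.01023
  Bell: 0.1 × 0.18 × 0.12 = 0.00216
Sum = 0.01772525.
P(Bell | evidence) = 0.00216 / 0.01772525 ≈ 0.122.

0.122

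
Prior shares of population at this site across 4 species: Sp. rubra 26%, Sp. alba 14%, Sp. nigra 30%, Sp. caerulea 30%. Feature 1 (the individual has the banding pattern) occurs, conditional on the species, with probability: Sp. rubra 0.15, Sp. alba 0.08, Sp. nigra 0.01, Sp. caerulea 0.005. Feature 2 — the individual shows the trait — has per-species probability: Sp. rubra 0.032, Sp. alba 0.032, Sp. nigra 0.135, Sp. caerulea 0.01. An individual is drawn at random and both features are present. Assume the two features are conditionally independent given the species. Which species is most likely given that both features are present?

Sp. rubra

Compute prior × likelihood for every hypothesis:
  Sp. rubra: 0.26 × 0.15 × 0.032 = 0.001248
  Sp. alba: 0.14 × 0.08 × 0.032 = 0.0003584
  Sp. nigra: 0.3 × 0.01 × 0.135 = 0.000405
  Sp. caerulea: 0.3 × 0.005 × 0.01 = 0.000015
Total = 0.0020264.
Largest term belongs to Sp. rubra, so Sp. rubra is most probable.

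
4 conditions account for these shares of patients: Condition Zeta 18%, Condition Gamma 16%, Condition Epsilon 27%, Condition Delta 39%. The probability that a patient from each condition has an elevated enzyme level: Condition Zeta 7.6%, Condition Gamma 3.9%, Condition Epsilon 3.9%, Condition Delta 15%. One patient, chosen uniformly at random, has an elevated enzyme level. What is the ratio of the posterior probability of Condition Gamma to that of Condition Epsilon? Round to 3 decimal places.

Prior × likelihood for each hypothesis:
  Condition Zeta: 0.18 × 0.076 = 0.01368
  Condition Gamma: 0.16 × 0.039 = 0.00624
  Condition Epsilon: 0.27 × 0.039 = 0.01053
  Condition Delta: 0.39 × 0.15 = 0.0585
Normalizing constant = 0.08895.
The ratio is 0.00624 / 0.01053 (the normalizer cancels) = 0.593.

0.593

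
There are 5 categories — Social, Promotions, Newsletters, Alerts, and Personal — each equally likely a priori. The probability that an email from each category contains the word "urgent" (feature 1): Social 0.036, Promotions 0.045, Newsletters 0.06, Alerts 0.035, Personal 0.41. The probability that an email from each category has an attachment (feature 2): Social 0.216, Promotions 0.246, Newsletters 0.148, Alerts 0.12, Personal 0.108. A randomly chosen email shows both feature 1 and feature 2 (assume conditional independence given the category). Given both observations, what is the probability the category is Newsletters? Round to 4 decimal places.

With a uniform prior (1/5 each), posterior ∝ likelihood:
  Social: 0.036 × 0.216 = 0.007776
  Promotions: 0.045 × 0.246 = 0.01107
  Newsletters: 0.06 × 0.148 = 0.00888
  Alerts: 0.035 × 0.12 = 0.0042
  Personal: 0.41 × 0.108 = 0.04428
Total = 0.076206.
P(Newsletters | evidence) = 0.00888 / 0.076206 ≈ 0.1165.

0.1165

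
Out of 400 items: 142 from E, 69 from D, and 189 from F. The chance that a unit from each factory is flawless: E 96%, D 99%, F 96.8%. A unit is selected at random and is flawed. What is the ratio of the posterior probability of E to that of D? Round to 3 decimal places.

Taking complements, P(flawed | each) = E 0.04, D 0.01, F 0.032.
Compute prior × likelihood for every hypothesis:
  E: 0.355 × 0.04 = 0.0142
  D: 0.1725 × 0.01 = 0.001725
  F: 0.4725 × 0.032 = 0.01512
Total = 0.031045.
The ratio is 0.0142 / 0.001725 (the normalizer cancels) = 8.232.

8.232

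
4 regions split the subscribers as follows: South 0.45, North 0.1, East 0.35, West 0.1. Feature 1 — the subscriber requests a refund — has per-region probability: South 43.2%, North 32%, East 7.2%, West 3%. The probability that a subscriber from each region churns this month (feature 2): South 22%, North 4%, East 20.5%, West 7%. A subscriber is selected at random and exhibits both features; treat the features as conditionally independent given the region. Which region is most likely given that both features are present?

South

Prior × likelihood for each hypothesis:
  South: 0.45 × 0.432 × 0.22 = 0.042768
  North: 0.1 × 0.32 × 0.04 = 0.00128
  East: 0.35 × 0.072 × 0.205 = 0.005166
  West: 0.1 × 0.03 × 0.07 = 0.00021
Sum = 0.049424.
Largest term belongs to South, so South is most probable.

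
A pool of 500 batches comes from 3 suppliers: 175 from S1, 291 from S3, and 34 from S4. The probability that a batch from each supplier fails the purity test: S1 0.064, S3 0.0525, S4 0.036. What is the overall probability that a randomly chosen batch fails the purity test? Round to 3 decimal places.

0.055

By Bayes' rule, posterior ∝ prior × likelihood:
  S1: 0.35 × 0.064 = 0.0224
  S3: 0.582 × 0.0525 = 0.030555
  S4: 0.068 × 0.036 = 0.002448
P(off-spec) = 0.0224 + 0.030555 + 0.002448 = 0.055403 → 0.055.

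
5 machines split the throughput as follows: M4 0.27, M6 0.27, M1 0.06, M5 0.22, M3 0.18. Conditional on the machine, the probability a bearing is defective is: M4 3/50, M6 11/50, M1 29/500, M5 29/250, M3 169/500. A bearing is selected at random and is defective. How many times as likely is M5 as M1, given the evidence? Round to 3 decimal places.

7.333

By Bayes' rule, posterior ∝ prior × likelihood:
  M4: 0.27 × 0.06 = 0.0162
  M6: 0.27 × 0.22 = 0.0594
  M1: 0.06 × 0.058 = 0.00348
  M5: 0.22 × 0.116 = 0.02552
  M3: 0.18 × 0.338 = 0.06084
Normalizing constant = 0.16544.
The ratio is 0.02552 / 0.00348 (the normalizer cancels) = 7.333.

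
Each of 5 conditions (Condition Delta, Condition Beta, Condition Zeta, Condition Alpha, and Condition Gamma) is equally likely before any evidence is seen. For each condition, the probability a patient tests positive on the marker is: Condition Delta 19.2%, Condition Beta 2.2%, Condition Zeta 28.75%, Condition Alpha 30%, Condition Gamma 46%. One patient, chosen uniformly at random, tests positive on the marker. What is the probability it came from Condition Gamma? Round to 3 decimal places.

0.365

Since the prior is uniform, the posterior is proportional to the likelihood:
  Condition Delta: 0.192
  Condition Beta: 0.022
  Condition Zeta: 0.2875
  Condition Alpha: 0.3
  Condition Gamma: 0.46
Total = 1.2615.
P(Condition Gamma | evidence) = 0.46 / 1.2615 ≈ 0.365.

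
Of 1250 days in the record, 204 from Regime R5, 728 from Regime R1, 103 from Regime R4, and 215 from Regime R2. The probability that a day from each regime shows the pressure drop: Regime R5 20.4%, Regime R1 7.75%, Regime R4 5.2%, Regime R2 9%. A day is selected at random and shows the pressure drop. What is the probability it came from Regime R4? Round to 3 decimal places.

0.044

Unnormalized posteriors (prior × likelihood):
  Regime R5: 0.1632 × 0.204 = 0.0332928
  Regime R1: 0.5824 × 0.0775 = 0.045136
  Regime R4: 0.0824 × 0.052 = 0.0042848
  Regime R2: 0.172 × 0.09 = 0.01548
Normalizing constant = 0.0981936.
P(Regime R4 | evidence) = 0.0042848 / 0.0981936 ≈ 0.044.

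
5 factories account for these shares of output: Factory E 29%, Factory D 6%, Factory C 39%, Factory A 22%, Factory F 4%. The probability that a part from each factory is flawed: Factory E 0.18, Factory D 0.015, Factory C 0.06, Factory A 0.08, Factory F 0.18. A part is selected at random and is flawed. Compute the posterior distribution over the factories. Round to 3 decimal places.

Factory E 0.515, Factory D 0.009, Factory C 0.231, Factory A 0.174, Factory F 0.071

Compute prior × likelihood for every hypothesis:
  Factory E: 0.29 × 0.18 = 0.0522
  Factory D: 0.06 × 0.015 = 0.0009
  Factory C: 0.39 × 0.06 = 0.0234
  Factory A: 0.22 × 0.08 = 0.0176
  Factory F: 0.04 × 0.18 = 0.0072
Total = 0.1013.
P(Factory E | flawed) = 0.0522/0.1013 ≈ 0.515
P(Factory D | flawed) = 0.0009/0.1013 ≈ 0.009
P(Factory C | flawed) = 0.0234/0.1013 ≈ 0.231
P(Factory A | flawed) = 0.0176/0.1013 ≈ 0.174
P(Factory F | flawed) = 0.0072/0.1013 ≈ 0.071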